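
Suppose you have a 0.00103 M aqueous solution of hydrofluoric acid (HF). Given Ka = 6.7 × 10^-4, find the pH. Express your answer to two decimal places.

HF ⇌ F- + H+
From the ICE table, Ka = x²/(0.00103 − x) = 6.7 × 10^-4.
Here C₀/Ka ≈ 1.54, so the small-x approximation fails. Use the quadratic:
x = [−0.00067 + √(0.00067² + 2.76e-06)]/2 = 5.61 × 10^-4 M
pH = −log(5.61 × 10^-4) = 3.25

pH = 3.25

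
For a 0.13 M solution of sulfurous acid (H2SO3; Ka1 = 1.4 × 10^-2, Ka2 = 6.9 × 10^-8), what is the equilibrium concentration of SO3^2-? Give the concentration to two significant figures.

6.9 × 10^-8 M

First ionization gives [H+] ≈ [HSO3-] = 3.62 × 10^-2 M.
Second step: Ka2 = [H+][SO3^2-]/[HSO3-] ≈ [SO3^2-] (since [H+] ≈ [HSO3-]).
So [SO3^2-] ≈ Ka2.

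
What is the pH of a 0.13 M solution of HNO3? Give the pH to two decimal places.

HNO3 is a strong acid and dissociates completely, so [H+] = 0.13 M.
pH = -log(0.13) = 0.89

pH = 0.89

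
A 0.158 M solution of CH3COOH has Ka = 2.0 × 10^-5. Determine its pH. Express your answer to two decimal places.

CH3COOH ⇌ CH3COO- + H+
From the ICE table, Ka = x²/(0.158 − x) = 2.0 × 10^-5.
Assume x ≪ 0.158: x ≈ √(2.0 × 10^-5 × 0.158) = 1.78 × 10^-3 M
Check: 1.1% ionized — well under 5%, approximation valid.
pH = −log[H+] = −log(1.78 × 10^-3) = 2.75

pH = 2.75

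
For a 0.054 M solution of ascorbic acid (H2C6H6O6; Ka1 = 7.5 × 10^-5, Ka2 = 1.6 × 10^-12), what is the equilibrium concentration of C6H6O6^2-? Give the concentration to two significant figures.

First ionization gives [H+] ≈ [HC6H6O6-] = 2.01 × 10^-3 M.
Second step: Ka2 = [H+][C6H6O6^2-]/[HC6H6O6-] ≈ [C6H6O6^2-] (since [H+] ≈ [HC6H6O6-]).
So [C6H6O6^2-] ≈ Ka2.

1.6 × 10^-12 M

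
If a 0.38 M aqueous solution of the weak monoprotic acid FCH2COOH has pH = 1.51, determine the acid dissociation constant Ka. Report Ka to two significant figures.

Ka = 2.7 × 10^-3

[H+] = 10^(-1.51) = 3.09 × 10^-2 M
At equilibrium [HA] = 0.38 − 3.09 × 10^-2 = 3.49 × 10^-1 M
Ka = [H+][A-]/[HA] = (3.09 × 10^-2)² / 3.49 × 10^-1 = 2.7 × 10^-3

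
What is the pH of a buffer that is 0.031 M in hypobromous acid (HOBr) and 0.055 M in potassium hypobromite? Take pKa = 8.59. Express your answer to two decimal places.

pH = pKa + log([A⁻]/[HA]) = 8.59 + log(0.055/0.031)
pH = 8.59 + (+0.249) = 8.84

pH = 8.84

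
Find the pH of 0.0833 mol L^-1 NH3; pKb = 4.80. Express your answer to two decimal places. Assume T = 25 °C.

NH3 + H2O ⇌ NH4+ + OH-
Kb = 10^(−4.80) = 1.58 × 10^-5
Let x = [OH-] at equilibrium. Kb = x²/(0.0833 − x).
Neglecting x in the denominator: x = √(1.58 × 10^-5 × 0.0833) = 1.15 × 10^-3 M
pOH = 2.94, so pH = 14.00 − pOH = 11.06

pH = 11.06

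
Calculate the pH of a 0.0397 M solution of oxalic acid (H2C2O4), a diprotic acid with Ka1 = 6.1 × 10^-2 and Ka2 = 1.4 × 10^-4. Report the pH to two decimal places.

Since Ka1 ≫ Ka2, the first ionization dominates [H+].
Ka1 = x²/(0.0397 − x) = 6.1 × 10^-2
Solving the quadratic: x = (−Ka1 + √(Ka1² + 4·Ka1·C₀))/2 = 2.74 × 10^-2 M
pH = −log(2.74 × 10^-2) = 1.56

pH = 1.56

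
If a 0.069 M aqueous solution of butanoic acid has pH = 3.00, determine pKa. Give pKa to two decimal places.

pKa = 4.83

[H+] = 10^(-3.00) = 1.00 × 10^-3 M
At equilibrium [HA] = 0.069 − 1.00 × 10^-3 = 6.80 × 10^-2 M
Ka = [H+][A-]/[HA] = (1.00 × 10^-3)² / 6.80 × 10^-2 = 1.47 × 10^-5
pKa = -log(1.47 × 10^-5) = 4.83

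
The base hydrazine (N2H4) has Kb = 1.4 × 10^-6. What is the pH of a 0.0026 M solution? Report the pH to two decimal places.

pH = 9.78

N2H4 + H2O ⇌ N2H5+ + OH-
Kb = [OH-]²/(0.0026 − [OH-]) = 1.4 × 10^-6
Since Kb ≪ C₀, [OH-] ≈ √(Kb·C₀) = 6.03 × 10^-5 M.
([OH-]/C₀ = 2.3% < 5%, so the approximation holds.)
pOH = 4.22, so pH = 14.00 − pOH = 9.78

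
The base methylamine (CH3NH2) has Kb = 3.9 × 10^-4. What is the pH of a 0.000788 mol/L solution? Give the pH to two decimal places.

pH = 10.59

CH3NH2 + H2O ⇌ CH3NH3+ + OH-
From the ICE table, Kb = [OH-]²/(0.000788 − [OH-]) = 3.9 × 10^-4.
The 5% rule fails; solving [OH-]² + Kb·[OH-] − Kb·C₀ = 0 exactly:
[OH-] = [−0.00039 + √(0.00039² + 1.23e-06)]/2 = 3.93 × 10^-4 M
pOH = 3.41, so pH = 14.00 − pOH = 10.59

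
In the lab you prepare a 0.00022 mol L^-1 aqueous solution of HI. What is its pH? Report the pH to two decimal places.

HI is a strong acid and dissociates completely, so [H+] = 0.00022 M.
pH = -log(0.00022) = 3.66

pH = 3.66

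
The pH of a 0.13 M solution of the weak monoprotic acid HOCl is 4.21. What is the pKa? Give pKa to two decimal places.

[H+] = 10^(-4.21) = 6.17 × 10^-5 M
At equilibrium [HA] = 0.13 − 6.17 × 10^-5 = 1.30 × 10^-1 M
Ka = [H+][A-]/[HA] = (6.17 × 10^-5)² / 1.30 × 10^-1 = 2.93 × 10^-8
pKa = -log(2.93 × 10^-8) = 7.53

pKa = 7.53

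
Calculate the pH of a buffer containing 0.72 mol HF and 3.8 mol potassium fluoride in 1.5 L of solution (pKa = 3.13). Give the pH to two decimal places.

pH = pKa + log([A⁻]/[HA]) = 3.13 + log(3.8/0.72)
pH = 3.13 + (+0.722) = 3.85

pH = 3.85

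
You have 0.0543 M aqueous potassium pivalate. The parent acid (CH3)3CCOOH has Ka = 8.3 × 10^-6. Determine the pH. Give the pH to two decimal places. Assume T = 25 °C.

pH = 8.91

(CH3)3CCOO- is the conjugate base of the weak acid (CH3)3CCOOH.
Kb = Kw/Ka = 1.0×10^-14 / 8.3 × 10^-6 = 1.20 × 10^-9
Kb = x²/(0.0543 − x) = 1.20 × 10^-9
Neglecting x in the denominator: x = √(1.20 × 10^-9 × 0.0543) = 8.07 × 10^-6 M
pOH = 5.09, so pH = 14.00 − pOH = 8.91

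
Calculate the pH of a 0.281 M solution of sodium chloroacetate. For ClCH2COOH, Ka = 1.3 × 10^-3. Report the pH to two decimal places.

ClCH2COO- is the conjugate base of the weak acid ClCH2COOH.
Kb = Kw/Ka = 1.0×10^-14 / 1.3 × 10^-3 = 7.69 × 10^-12
Kb = [OH-]²/(0.281 − [OH-]) = 7.69 × 10^-12
Since Kb ≪ C₀, [OH-] ≈ √(Kb·C₀) = 1.47 × 10^-6 M.
([OH-]/C₀ = 0.00052% < 5%, so the approximation holds.)
pOH = 5.83, so pH = 14.00 − pOH = 8.17

pH = 8.17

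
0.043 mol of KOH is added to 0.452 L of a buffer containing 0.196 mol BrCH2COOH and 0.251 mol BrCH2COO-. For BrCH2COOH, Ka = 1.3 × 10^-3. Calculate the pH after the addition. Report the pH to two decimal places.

pH = 3.17

After neutralization: n(BrCH2COOH) = 0.153 mol, n(BrCH2COO-) = 0.294 mol.
pKa = −log(1.3 × 10^-3) = 2.886
Henderson–Hasselbalch with mole ratio 0.294/0.153: pH = 2.886 + (+0.284)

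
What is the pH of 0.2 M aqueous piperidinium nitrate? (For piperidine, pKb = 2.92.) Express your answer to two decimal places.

C5H10NH2+ is the conjugate acid of the weak base C5H10NH.
Kb = 10^(−2.92) = 1.20 × 10^-3
Ka = Kw/Kb = 1.0×10^-14 / 1.20 × 10^-3 = 8.33 × 10^-12
From the ICE table, Ka = x²/(0.2 − x) = 8.33 × 10^-12.
Since Ka ≪ C₀, x ≈ √(Ka·C₀) = 1.29 × 10^-6 M.
pH = −log[H+] = −log(1.29 × 10^-6) = 5.89

pH = 5.89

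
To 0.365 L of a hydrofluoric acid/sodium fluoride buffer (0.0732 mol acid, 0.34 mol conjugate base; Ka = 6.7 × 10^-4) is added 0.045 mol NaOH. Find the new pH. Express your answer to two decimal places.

pH = 4.31

After neutralization: n(HF) = 0.0282 mol, n(F-) = 0.385 mol.
pKa = −log(6.7 × 10^-4) = 3.174
Henderson–Hasselbalch with mole ratio 0.385/0.0282: pH = 3.174 + (+1.135)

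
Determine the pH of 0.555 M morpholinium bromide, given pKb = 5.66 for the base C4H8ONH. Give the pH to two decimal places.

C4H8ONH2+ is the conjugate acid of the weak base C4H8ONH.
Kb = 10^(−5.66) = 2.19 × 10^-6
Ka = Kw/Kb = 1.0×10^-14 / 2.19 × 10^-6 = 4.57 × 10^-9
Ka = [H+]²/(0.555 − [H+]) = 4.57 × 10^-9
Assume [H+] ≪ 0.555: [H+] ≈ √(4.57 × 10^-9 × 0.555) = 5.04 × 10^-5 M
pH = −log(5.04 × 10^-5) = 4.30

pH = 4.30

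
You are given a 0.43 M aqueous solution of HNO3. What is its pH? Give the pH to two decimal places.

HNO3 is a strong acid and dissociates completely, so [H+] = 0.43 M.
pH = -log(0.43) = 0.37

pH = 0.37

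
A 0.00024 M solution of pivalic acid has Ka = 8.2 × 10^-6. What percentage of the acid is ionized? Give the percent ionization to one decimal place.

16.9%

(CH3)3CCOOH ⇌ (CH3)3CCOO- + H+; let x = [H+] at equilibrium.
Solve x² + 8.2e-06x − 1.97e-09 = 0 → x = 4.05 × 10^-5 M
Fraction ionized = 4.05 × 10^-5 / 0.00024 = 0.1688 → 16.9%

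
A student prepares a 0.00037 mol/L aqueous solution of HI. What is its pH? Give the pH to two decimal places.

HI is a strong acid and dissociates completely, so [H+] = 0.00037 M.
pH = -log(0.00037) = 3.43

pH = 3.43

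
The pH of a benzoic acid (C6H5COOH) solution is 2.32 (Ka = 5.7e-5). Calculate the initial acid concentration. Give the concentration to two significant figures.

C₀ = 4.1 × 10^-1 M

[H+] = 10^(-2.32) = 4.79 × 10^-3 M = x
Ka = x²/(C₀ − x) ⇒ C₀ = x + x²/Ka
C₀ = 4.79 × 10^-3 + (4.79 × 10^-3)²/(5.7 × 10^-5) = 4.07 × 10^-1 M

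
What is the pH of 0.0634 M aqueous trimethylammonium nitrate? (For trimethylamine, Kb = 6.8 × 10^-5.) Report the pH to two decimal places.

pH = 5.52

(CH3)3NH+ is the conjugate acid of the weak base (CH3)3N.
Ka = Kw/Kb = 1.0×10^-14 / 6.8 × 10^-5 = 1.47 × 10^-10
From the ICE table, Ka = x²/(0.0634 − x) = 1.47 × 10^-10.
Assume x ≪ 0.0634: x ≈ √(1.47 × 10^-10 × 0.0634) = 3.05 × 10^-6 M
pH = −log[H+] = −log(3.05 × 10^-6) = 5.52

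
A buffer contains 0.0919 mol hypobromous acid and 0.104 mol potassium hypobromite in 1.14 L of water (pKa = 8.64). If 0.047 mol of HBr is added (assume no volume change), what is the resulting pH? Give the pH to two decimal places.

pH = 8.25

After neutralization: n(HOBr) = 0.139 mol, n(OBr-) = 0.057 mol.
pH = pKa + log(n_OBr-/n_HOBr) = 8.64 + log(0.057/0.139) = 8.64 + (-0.387)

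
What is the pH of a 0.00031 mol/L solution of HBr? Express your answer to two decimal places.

pH = 3.51

HBr is a strong acid and dissociates completely, so [H+] = 0.00031 M.
pH = -log(0.00031) = 3.51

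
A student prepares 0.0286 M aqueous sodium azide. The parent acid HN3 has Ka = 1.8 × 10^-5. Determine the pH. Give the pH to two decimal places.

N3- is the conjugate base of the weak acid HN3.
Kb = Kw/Ka = 1.0×10^-14 / 1.8 × 10^-5 = 5.56 × 10^-10
Kb = x²/(0.0286 − x) = 5.56 × 10^-10
Neglecting x in the denominator: x = √(5.56 × 10^-10 × 0.0286) = 3.99 × 10^-6 M
(x/C₀ = 0.014% < 5%, so the approximation holds.)
pOH = −log(3.99 × 10^-6) = 5.40; pH = 14.00 − 5.40 = 8.60

pH = 8.60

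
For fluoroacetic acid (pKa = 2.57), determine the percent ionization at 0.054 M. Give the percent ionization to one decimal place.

20.0%

FCH2COOH ⇌ FCH2COO- + H+; let x = [H+] at equilibrium.
Ka = 10^(−2.57) = 2.69 × 10^-3
Solve x² + 0.00269x − 0.000145 = 0 → x = 1.08 × 10^-2 M
Fraction ionized = 1.08 × 10^-2 / 0.054 = 0.2000 → 20.0%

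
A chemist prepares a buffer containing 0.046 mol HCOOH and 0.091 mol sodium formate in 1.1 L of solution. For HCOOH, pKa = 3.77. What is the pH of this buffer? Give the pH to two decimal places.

pH = 4.07

pH = pKa + log([A⁻]/[HA]) = 3.77 + log(0.091/0.046)
pH = 3.77 + (+0.296) = 4.07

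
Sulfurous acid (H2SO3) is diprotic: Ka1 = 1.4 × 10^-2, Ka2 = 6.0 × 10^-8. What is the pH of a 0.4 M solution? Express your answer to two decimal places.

pH = 1.17

Since Ka1 ≫ Ka2, the first ionization dominates [H+].
Ka1 = x²/(0.4 − x) = 1.4 × 10^-2
Solving the quadratic: x = (−Ka1 + √(Ka1² + 4·Ka1·C₀))/2 = 6.82 × 10^-2 M
pH = −log(6.82 × 10^-2) = 1.17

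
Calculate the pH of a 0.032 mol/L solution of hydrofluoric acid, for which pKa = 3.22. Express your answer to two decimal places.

pH = 2.39

HF ⇌ F- + H+
Ka = 10^(−3.22) = 6.03 × 10^-4
From the ICE table, Ka = x²/(0.032 − x) = 6.03 × 10^-4.
x is not negligible relative to C₀; solve x² + 0.000603·x − 1.93e-05 = 0.
x = (−Ka + √(Ka² + 4·Ka·C₀))/2 = 4.10 × 10^-3 M
pH = −log[H+] = −log(4.10 × 10^-3) = 2.39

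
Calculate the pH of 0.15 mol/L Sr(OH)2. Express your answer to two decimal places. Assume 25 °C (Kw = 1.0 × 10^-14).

Sr(OH)2 is a strong base (each formula unit releases 2 OH-); [OH-] = 0.3 M.
pOH = -log(0.3) = 0.52
pH = 14.00 - 0.52 = 13.48

pH = 13.48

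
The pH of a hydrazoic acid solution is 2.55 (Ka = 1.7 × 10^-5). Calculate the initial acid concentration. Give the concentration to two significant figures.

C₀ = 4.7 × 10^-1 M

[H+] = 10^(-2.55) = 2.82 × 10^-3 M = x
Ka = x²/(C₀ − x) ⇒ C₀ = x + x²/Ka
C₀ = 2.82 × 10^-3 + (2.82 × 10^-3)²/(1.7 × 10^-5) = 4.71 × 10^-1 M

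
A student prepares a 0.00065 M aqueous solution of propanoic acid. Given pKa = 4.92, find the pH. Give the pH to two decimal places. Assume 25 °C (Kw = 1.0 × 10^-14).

pH = 4.08

CH3CH2COOH ⇌ CH3CH2COO- + H+
Ka = 10^(−4.92) = 1.20 × 10^-5
Ka = [H+]²/(0.00065 − [H+]) = 1.20 × 10^-5
Here C₀/Ka ≈ 54.2, so the small-[H+] approximation fails. Use the quadratic:
[H+] = (−Ka + √(Ka² + 4·Ka·C₀))/2 = 8.25 × 10^-5 M
pH = −log(8.25 × 10^-5) = 4.08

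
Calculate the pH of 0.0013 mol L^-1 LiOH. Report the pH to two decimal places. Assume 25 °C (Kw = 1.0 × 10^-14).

LiOH is a strong base; [OH-] = 0.0013 M.
pOH = -log(0.0013) = 2.89
pH = 14.00 - 2.89 = 11.11

pH = 11.11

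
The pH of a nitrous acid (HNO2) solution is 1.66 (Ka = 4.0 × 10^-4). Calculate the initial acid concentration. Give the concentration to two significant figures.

C₀ = 1.2 M

[H+] = 10^(-1.66) = 2.19 × 10^-2 M = x
Ka = x²/(C₀ − x) ⇒ C₀ = x + x²/Ka
C₀ = 2.19 × 10^-2 + (2.19 × 10^-2)²/(4.0 × 10^-4) = 1.22 M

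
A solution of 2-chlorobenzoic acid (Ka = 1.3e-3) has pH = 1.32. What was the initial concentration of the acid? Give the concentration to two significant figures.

[H+] = 10^(-1.32) = 4.79 × 10^-2 M = x
Ka = x²/(C₀ − x) ⇒ C₀ = x + x²/Ka
C₀ = 4.79 × 10^-2 + (4.79 × 10^-2)²/(1.3 × 10^-3) = 1.81 M

C₀ = 1.8 M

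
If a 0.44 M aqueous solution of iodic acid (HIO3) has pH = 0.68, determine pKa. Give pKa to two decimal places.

pKa = 0.72

[H+] = 10^(-0.68) = 2.09 × 10^-1 M
At equilibrium [HA] = 0.44 − 2.09 × 10^-1 = 2.31 × 10^-1 M
Ka = [H+][A-]/[HA] = (2.09 × 10^-1)² / 2.31 × 10^-1 = 1.89 × 10^-1
pKa = -log(1.89 × 10^-1) = 0.72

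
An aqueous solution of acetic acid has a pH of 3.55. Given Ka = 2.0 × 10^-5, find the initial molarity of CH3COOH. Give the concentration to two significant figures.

[H+] = 10^(-3.55) = 2.82 × 10^-4 M = x
Ka = x²/(C₀ − x) ⇒ C₀ = x + x²/Ka
C₀ = 2.82 × 10^-4 + (2.82 × 10^-4)²/(2.0 × 10^-5) = 4.26 × 10^-3 M

C₀ = 4.3 × 10^-3 M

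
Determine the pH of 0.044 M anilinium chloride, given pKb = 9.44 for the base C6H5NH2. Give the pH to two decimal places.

C6H5NH3+ is the conjugate acid of the weak base C6H5NH2.
Kb = 10^(−9.44) = 3.63 × 10^-10
Ka = Kw/Kb = 1.0×10^-14 / 3.63 × 10^-10 = 2.75 × 10^-5
Ka = [H+]²/(0.044 − [H+]) = 2.75 × 10^-5
Since Ka ≪ C₀, [H+] ≈ √(Ka·C₀) = 1.10 × 10^-3 M.
([H+]/C₀ = 2.5% < 5%, so the approximation holds.)
pH = −log[H+] = −log(1.10 × 10^-3) = 2.96

pH = 2.96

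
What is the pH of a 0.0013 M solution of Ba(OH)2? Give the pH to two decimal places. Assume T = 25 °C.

Ba(OH)2 is a strong base (each formula unit releases 2 OH-); [OH-] = 0.0026 M.
pOH = -log(0.0026) = 2.59
pH = 14.00 - 2.59 = 11.41

pH = 11.41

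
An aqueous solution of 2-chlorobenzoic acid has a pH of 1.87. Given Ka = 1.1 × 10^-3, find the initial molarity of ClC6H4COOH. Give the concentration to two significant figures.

C₀ = 1.8 × 10^-1 M

[H+] = 10^(-1.87) = 1.35 × 10^-2 M = x
Ka = x²/(C₀ − x) ⇒ C₀ = x + x²/Ka
C₀ = 1.35 × 10^-2 + (1.35 × 10^-2)²/(1.1 × 10^-3) = 1.79 × 10^-1 M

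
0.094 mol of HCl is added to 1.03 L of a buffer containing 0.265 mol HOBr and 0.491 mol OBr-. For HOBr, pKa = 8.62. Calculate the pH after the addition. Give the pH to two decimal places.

After neutralization: n(HOBr) = 0.359 mol, n(OBr-) = 0.397 mol.
pH = pKa + log([A⁻]/[HA]) = 8.62 + log(0.397/0.359) = 8.62 +0.044

pH = 8.66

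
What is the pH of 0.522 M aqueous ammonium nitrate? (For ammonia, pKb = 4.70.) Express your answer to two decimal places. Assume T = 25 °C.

NH4+ is the conjugate acid of the weak base NH3.
Kb = 10^(−4.70) = 2.00 × 10^-5
Ka = Kw/Kb = 1.0×10^-14 / 2.00 × 10^-5 = 5.00 × 10^-10
Ka = [H+]²/(0.522 − [H+]) = 5.00 × 10^-10
Assume [H+] ≪ 0.522: [H+] ≈ √(5.00 × 10^-10 × 0.522) = 1.62 × 10^-5 M
pH = −log[H+] = −log(1.62 × 10^-5) = 4.79

pH = 4.79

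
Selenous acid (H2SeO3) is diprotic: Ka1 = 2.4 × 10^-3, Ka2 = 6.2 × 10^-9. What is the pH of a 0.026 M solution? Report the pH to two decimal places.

Ka1 ≫ Ka2, so treat the first dissociation as the only significant source of H+.
Ka1 = x²/(0.026 − x) = 2.4 × 10^-3
Solving the quadratic: x = (−Ka1 + √(Ka1² + 4·Ka1·C₀))/2 = 6.79 × 10^-3 M
pH = −log(6.79 × 10^-3) = 2.17

pH = 2.17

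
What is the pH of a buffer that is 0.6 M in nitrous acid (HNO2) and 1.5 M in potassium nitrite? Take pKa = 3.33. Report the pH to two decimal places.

Using pH = pKa + log([base]/[acid]) with [base]/[acid] = 1.5/0.6:
pH = 3.33 + (+0.398) = 3.73

pH = 3.73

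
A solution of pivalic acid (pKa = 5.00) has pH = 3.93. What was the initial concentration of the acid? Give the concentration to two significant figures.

C₀ = 1.5 × 10^-3 M

[H+] = 10^(-3.93) = 1.17 × 10^-4 M = x
Ka = 10^(−5.00) = 1.00 × 10^-5
Ka = x²/(C₀ − x) ⇒ C₀ = x + x²/Ka
C₀ = 1.17 × 10^-4 + (1.17 × 10^-4)²/(1.00 × 10^-5) = 1.49 × 10^-3 M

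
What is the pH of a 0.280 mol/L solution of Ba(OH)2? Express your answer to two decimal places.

pH = 13.75

Ba(OH)2 is a strong base (each formula unit releases 2 OH-); [OH-] = 0.56 M.
pOH = -log(0.56) = 0.25
pH = 14.00 - 0.25 = 13.75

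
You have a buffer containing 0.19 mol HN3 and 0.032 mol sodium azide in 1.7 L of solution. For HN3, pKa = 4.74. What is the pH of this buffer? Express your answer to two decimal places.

pH = 3.97

pH = pKa + log([A⁻]/[HA]) = 4.74 + log(0.032/0.19)
pH = 4.74 + (-0.774) = 3.97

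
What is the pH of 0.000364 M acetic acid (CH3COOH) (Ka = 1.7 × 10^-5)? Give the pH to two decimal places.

CH3COOH ⇌ CH3COO- + H+
Ka = [H+]²/(0.000364 − [H+]) = 1.7 × 10^-5
The 5% rule fails; solving [H+]² + Ka·[H+] − Ka·C₀ = 0 exactly:
[H+] = [−1.7e-05 + √(1.7e-05² + 2.48e-08)]/2 = 7.06 × 10^-5 M
pH = −log(7.06 × 10^-5) = 4.15

pH = 4.15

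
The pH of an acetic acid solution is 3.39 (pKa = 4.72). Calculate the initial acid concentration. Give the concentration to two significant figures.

C₀ = 9.1 × 10^-3 M

[H+] = 10^(-3.39) = 4.07 × 10^-4 M = x
Ka = 10^(−4.72) = 1.91 × 10^-5
Ka = x²/(C₀ − x) ⇒ C₀ = x + x²/Ka
C₀ = 4.07 × 10^-4 + (4.07 × 10^-4)²/(1.91 × 10^-5) = 9.08 × 10^-3 M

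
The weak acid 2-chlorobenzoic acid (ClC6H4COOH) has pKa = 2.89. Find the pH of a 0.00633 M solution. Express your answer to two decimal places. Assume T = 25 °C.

pH = 2.64

ClC6H4COOH ⇌ ClC6H4COO- + H+
Ka = 10^(−2.89) = 1.29 × 10^-3
From the ICE table, Ka = x²/(0.00633 − x) = 1.29 × 10^-3.
x is not negligible relative to C₀; solve x² + 0.00129·x − 8.17e-06 = 0.
x = (−Ka + √(Ka² + 4·Ka·C₀))/2 = 2.28 × 10^-3 M
pH = −log(2.28 × 10^-3) = 2.64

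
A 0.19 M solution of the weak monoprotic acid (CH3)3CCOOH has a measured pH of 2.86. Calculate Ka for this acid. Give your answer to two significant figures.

Ka = 1.0 × 10^-5

[H+] = 10^(-2.86) = 1.38 × 10^-3 M
At equilibrium [HA] = 0.19 − 1.38 × 10^-3 = 1.89 × 10^-1 M
Ka = [H+][A-]/[HA] = (1.38 × 10^-3)² / 1.89 × 10^-1 = 1.0 × 10^-5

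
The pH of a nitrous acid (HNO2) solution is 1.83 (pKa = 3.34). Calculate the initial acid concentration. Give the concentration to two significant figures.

[H+] = 10^(-1.83) = 1.48 × 10^-2 M = x
Ka = 10^(−3.34) = 4.57 × 10^-4
Ka = x²/(C₀ − x) ⇒ C₀ = x + x²/Ka
C₀ = 1.48 × 10^-2 + (1.48 × 10^-2)²/(4.57 × 10^-4) = 4.94 × 10^-1 M

C₀ = 4.9 × 10^-1 M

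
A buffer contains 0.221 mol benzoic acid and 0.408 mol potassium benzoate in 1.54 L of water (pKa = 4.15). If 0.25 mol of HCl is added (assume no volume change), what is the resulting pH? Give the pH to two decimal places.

pH = 3.68

Added H+ converts C6H5COO- to C6H5COOH: C6H5COOH → 0.471 mol, C6H5COO- → 0.158 mol.
Henderson–Hasselbalch with mole ratio 0.158/0.471: pH = 4.15 + (-0.474)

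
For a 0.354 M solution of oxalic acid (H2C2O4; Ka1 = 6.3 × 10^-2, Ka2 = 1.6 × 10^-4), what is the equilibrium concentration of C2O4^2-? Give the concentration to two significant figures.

1.6 × 10^-4 M

First ionization gives [H+] ≈ [HC2O4-] = 1.21 × 10^-1 M.
Second step: Ka2 = [H+][C2O4^2-]/[HC2O4-] ≈ [C2O4^2-] (since [H+] ≈ [HC2O4-]).
So [C2O4^2-] ≈ Ka2.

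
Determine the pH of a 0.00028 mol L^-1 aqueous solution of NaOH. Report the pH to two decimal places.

pH = 10.45

NaOH is a strong base; [OH-] = 0.00028 M.
pOH = -log(0.00028) = 3.55
pH = 14.00 - 3.55 = 10.45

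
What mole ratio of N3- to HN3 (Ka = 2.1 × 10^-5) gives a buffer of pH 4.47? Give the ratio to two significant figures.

pKa = -log(2.1 × 10^-5) = 4.678
pH = pKa + log(r) ⇒ log(r) = 4.47 − 4.678 = -0.208
r = [N3-]/[HN3] = 10^(-0.208) = 0.619

ratio = 0.62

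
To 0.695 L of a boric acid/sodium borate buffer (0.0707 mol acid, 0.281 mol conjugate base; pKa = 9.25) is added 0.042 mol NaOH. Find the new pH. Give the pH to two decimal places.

pH = 10.30

OH- converts B(OH)3 to B(OH)4-: B(OH)3 → 0.0287 mol, B(OH)4- → 0.323 mol.
Henderson–Hasselbalch with mole ratio 0.323/0.0287: pH = 9.25 + (+1.051)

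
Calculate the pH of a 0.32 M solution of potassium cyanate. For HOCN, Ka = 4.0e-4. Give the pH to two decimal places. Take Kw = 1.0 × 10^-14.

pH = 8.45

OCN- is the conjugate base of the weak acid HOCN.
Kb = Kw/Ka = 1.0×10^-14 / 4.0 × 10^-4 = 2.50 × 10^-11
Kb = [OH-]²/(0.32 − [OH-]) = 2.50 × 10^-11
Assume [OH-] ≪ 0.32: [OH-] ≈ √(2.50 × 10^-11 × 0.32) = 2.83 × 10^-6 M
([OH-]/C₀ = 0.00088% < 5%, so the approximation holds.)
pOH = 5.55, so pH = 14.00 − pOH = 8.45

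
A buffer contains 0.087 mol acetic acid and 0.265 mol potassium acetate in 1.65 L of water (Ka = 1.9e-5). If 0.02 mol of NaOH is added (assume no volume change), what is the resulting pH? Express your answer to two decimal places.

OH- converts CH3COOH to CH3COO-: CH3COOH → 0.067 mol, CH3COO- → 0.285 mol.
pKa = −log(1.9 × 10^-5) = 4.721
pH = pKa + log(n_CH3COO-/n_CH3COOH) = 4.721 + log(0.285/0.067) = 4.721 + (+0.629)

pH = 5.35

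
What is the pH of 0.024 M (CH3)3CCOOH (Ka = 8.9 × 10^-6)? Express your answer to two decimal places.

pH = 3.34

(CH3)3CCOOH ⇌ (CH3)3CCOO- + H+
Let x = [H+] at equilibrium. Ka = x²/(0.024 − x).
Since Ka ≪ C₀, x ≈ √(Ka·C₀) = 4.62 × 10^-4 M.
pH = −log[H+] = −log(4.62 × 10^-4) = 3.34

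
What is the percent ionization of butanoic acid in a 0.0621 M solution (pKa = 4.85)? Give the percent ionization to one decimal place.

1.5%

CH3(CH2)2COOH ⇌ CH3(CH2)2COO- + H+; let x = [H+] at equilibrium.
Ka = 10^(−4.85) = 1.41 × 10^-5
x ≈ √(Ka·C₀) = √(1.41 × 10^-5 × 0.0621) = 9.36 × 10^-4 M
% ionization = x/C₀ × 100% = 9.36 × 10^-4/0.0621 × 100% = 1.5%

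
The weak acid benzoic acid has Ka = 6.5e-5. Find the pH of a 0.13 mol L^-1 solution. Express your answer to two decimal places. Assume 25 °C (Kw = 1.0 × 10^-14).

C6H5COOH ⇌ C6H5COO- + H+
Ka = x²/(0.13 − x) = 6.5 × 10^-5
Neglecting x in the denominator: x = √(6.5 × 10^-5 × 0.13) = 2.91 × 10^-3 M
pH = −log[H+] = −log(2.91 × 10^-3) = 2.54

pH = 2.54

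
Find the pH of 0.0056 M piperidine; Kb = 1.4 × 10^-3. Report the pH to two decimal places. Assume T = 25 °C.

pH = 11.34

C5H10NH + H2O ⇌ C5H10NH2+ + OH-
From the ICE table, Kb = [OH-]²/(0.0056 − [OH-]) = 1.4 × 10^-3.
[OH-] is not negligible relative to C₀; solve [OH-]² + 0.0014·[OH-] − 7.84e-06 = 0.
[OH-] = [−0.0014 + √(0.0014² + 3.14e-05)]/2 = 2.19 × 10^-3 M
pOH = −log(2.19 × 10^-3) = 2.66; pH = 14.00 − 2.66 = 11.34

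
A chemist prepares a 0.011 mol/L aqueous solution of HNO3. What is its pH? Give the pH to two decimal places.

HNO3 is a strong acid and dissociates completely, so [H+] = 0.011 M.
pH = -log(0.011) = 1.96

pH = 1.96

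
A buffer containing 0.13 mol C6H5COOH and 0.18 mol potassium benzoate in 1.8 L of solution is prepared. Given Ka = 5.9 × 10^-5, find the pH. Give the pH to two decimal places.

pKa = −log(5.9 × 10^-5) = 4.229
Henderson–Hasselbalch: pH = pKa + log([C6H5COO-]/[C6H5COOH]) = 4.229 + log(0.18/0.13)
pH = 4.229 + (+0.141) = 4.37

pH = 4.37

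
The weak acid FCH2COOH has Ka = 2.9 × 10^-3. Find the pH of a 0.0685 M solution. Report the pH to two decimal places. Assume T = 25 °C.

FCH2COOH ⇌ FCH2COO- + H+
Ka = [H+]²/(0.0685 − [H+]) = 2.9 × 10^-3
The 5% rule fails; solving [H+]² + Ka·[H+] − Ka·C₀ = 0 exactly:
[H+] = [−0.0029 + √(0.0029² + 0.000795)]/2 = 1.27 × 10^-2 M
pH = −log(1.27 × 10^-2) = 1.90

pH = 1.90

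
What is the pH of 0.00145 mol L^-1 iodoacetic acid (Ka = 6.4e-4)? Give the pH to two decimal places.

ICH2COOH ⇌ ICH2COO- + H+
From the ICE table, Ka = [H+]²/(0.00145 − [H+]) = 6.4 × 10^-4.
The 5% rule fails; solving [H+]² + Ka·[H+] − Ka·C₀ = 0 exactly:
[H+] = [−0.00064 + √(0.00064² + 3.71e-06)]/2 = 6.95 × 10^-4 M
pH = −log(6.95 × 10^-4) = 3.16

pH = 3.16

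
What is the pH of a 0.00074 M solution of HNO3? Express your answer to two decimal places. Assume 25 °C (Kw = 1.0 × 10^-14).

HNO3 is a strong acid and dissociates completely, so [H+] = 0.00074 M.
pH = -log(0.00074) = 3.13

pH = 3.13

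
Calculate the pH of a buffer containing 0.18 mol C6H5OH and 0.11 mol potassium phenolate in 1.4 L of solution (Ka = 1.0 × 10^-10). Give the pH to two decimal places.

pKa = −log(1.0 × 10^-10) = 10.000
Using pH = pKa + log([base]/[acid]) with [base]/[acid] = 0.11/0.18:
pH = 10.000 + (-0.214) = 9.79

pH = 9.79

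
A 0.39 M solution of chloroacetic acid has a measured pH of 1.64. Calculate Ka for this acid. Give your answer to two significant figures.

[H+] = 10^(-1.64) = 2.29 × 10^-2 M
At equilibrium [HA] = 0.39 − 2.29 × 10^-2 = 3.67 × 10^-1 M
Ka = [H+][A-]/[HA] = (2.29 × 10^-2)² / 3.67 × 10^-1 = 1.4 × 10^-3

Ka = 1.4 × 10^-3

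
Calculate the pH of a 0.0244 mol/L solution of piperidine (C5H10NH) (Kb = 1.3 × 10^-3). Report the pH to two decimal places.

C5H10NH + H2O ⇌ C5H10NH2+ + OH-
Kb = [OH-]²/(0.0244 − [OH-]) = 1.3 × 10^-3
The 5% rule fails; solving [OH-]² + Kb·[OH-] − Kb·C₀ = 0 exactly:
[OH-] = [−0.0013 + √(0.0013² + 0.000127)]/2 = 5.02 × 10^-3 M
pOH = −log(5.02 × 10^-3) = 2.30; pH = 14.00 − 2.30 = 11.70

pH = 11.70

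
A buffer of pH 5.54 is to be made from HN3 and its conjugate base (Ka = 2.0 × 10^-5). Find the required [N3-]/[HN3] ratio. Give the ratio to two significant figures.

pKa = -log(2.0 × 10^-5) = 4.699
pH = pKa + log(r) ⇒ log(r) = 5.54 − 4.699 = +0.841
r = [N3-]/[HN3] = 10^(+0.841) = 6.93

ratio = 6.9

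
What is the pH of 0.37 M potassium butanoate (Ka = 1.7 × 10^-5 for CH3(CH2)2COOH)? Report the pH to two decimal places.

CH3(CH2)2COO- is the conjugate base of the weak acid CH3(CH2)2COOH.
Kb = Kw/Ka = 1.0×10^-14 / 1.7 × 10^-5 = 5.88 × 10^-10
Let x = [OH-] at equilibrium. Kb = x²/(0.37 − x).
Since Kb ≪ C₀, x ≈ √(Kb·C₀) = 1.47 × 10^-5 M.
pOH = −log(1.47 × 10^-5) = 4.83; pH = 14.00 − 4.83 = 9.17

pH = 9.17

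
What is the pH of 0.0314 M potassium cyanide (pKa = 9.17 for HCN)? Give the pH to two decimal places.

pH = 10.83

CN- is the conjugate base of the weak acid HCN.
Ka = 10^(−9.17) = 6.76 × 10^-10
Kb = Kw/Ka = 1.0×10^-14 / 6.76 × 10^-10 = 1.48 × 10^-5
Kb = x²/(0.0314 − x) = 1.48 × 10^-5
Since Kb ≪ C₀, x ≈ √(Kb·C₀) = 6.82 × 10^-4 M.
pOH = 3.17, so pH = 14.00 − pOH = 10.83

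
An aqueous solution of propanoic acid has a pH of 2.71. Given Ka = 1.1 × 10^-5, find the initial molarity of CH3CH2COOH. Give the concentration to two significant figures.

[H+] = 10^(-2.71) = 1.95 × 10^-3 M = x
Ka = x²/(C₀ − x) ⇒ C₀ = x + x²/Ka
C₀ = 1.95 × 10^-3 + (1.95 × 10^-3)²/(1.1 × 10^-5) = 3.48 × 10^-1 M

C₀ = 3.5 × 10^-1 M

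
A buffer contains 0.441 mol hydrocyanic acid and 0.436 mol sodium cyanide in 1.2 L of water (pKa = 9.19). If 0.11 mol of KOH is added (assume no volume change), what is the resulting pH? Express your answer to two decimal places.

pH = 9.41

After neutralization: n(HCN) = 0.331 mol, n(CN-) = 0.546 mol.
pH = pKa + log([A⁻]/[HA]) = 9.19 + log(0.546/0.331) = 9.19 +0.217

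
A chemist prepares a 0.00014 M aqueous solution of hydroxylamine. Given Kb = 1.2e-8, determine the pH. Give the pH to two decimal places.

pH = 8.11

NH2OH + H2O ⇌ NH3OH+ + OH-
Kb = [OH-]²/(0.00014 − [OH-]) = 1.2 × 10^-8
Neglecting [OH-] in the denominator: [OH-] = √(1.2 × 10^-8 × 0.00014) = 1.30 × 10^-6 M
pOH = 5.89, so pH = 14.00 − pOH = 8.11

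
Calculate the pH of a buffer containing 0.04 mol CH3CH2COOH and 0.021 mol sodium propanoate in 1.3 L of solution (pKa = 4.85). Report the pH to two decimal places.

Henderson–Hasselbalch: pH = pKa + log([CH3CH2COO-]/[CH3CH2COOH]) = 4.85 + log(0.021/0.04)
pH = 4.85 + (-0.280) = 4.57

pH = 4.57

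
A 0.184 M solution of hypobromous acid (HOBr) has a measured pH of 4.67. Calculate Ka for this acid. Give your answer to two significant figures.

Ka = 2.5 × 10^-9

[H+] = 10^(-4.67) = 2.14 × 10^-5 M
At equilibrium [HA] = 0.184 − 2.14 × 10^-5 = 1.84 × 10^-1 M
Ka = [H+][A-]/[HA] = (2.14 × 10^-5)² / 1.84 × 10^-1 = 2.5 × 10^-9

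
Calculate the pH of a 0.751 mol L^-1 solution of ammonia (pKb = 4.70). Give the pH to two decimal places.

NH3 + H2O ⇌ NH4+ + OH-
Kb = 10^(−4.70) = 2.00 × 10^-5
From the ICE table, Kb = x²/(0.751 − x) = 2.00 × 10^-5.
Assume x ≪ 0.751: x ≈ √(2.00 × 10^-5 × 0.751) = 3.88 × 10^-3 M
pOH = −log(3.88 × 10^-3) = 2.41; pH = 14.00 − 2.41 = 11.59

pH = 11.59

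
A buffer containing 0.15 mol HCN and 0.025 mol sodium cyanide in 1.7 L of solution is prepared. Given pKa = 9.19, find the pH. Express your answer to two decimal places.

pH = 8.41

Using pH = pKa + log([base]/[acid]) with [base]/[acid] = 0.025/0.15:
pH = 9.19 + (-0.778) = 8.41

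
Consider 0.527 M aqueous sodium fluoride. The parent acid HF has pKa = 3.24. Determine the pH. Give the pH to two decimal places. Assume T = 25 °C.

F- is the conjugate base of the weak acid HF.
Ka = 10^(−3.24) = 5.75 × 10^-4
Kb = Kw/Ka = 1.0×10^-14 / 5.75 × 10^-4 = 1.74 × 10^-11
Kb = [OH-]²/(0.527 − [OH-]) = 1.74 × 10^-11
Since Kb ≪ C₀, [OH-] ≈ √(Kb·C₀) = 3.03 × 10^-6 M.
Check: 0.00057% ionized — well under 5%, approximation valid.
pOH = 5.52, so pH = 14.00 − pOH = 8.48

pH = 8.48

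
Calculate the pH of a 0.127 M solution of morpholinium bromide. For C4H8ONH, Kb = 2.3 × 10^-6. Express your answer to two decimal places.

pH = 4.63

C4H8ONH2+ is the conjugate acid of the weak base C4H8ONH.
Ka = Kw/Kb = 1.0×10^-14 / 2.3 × 10^-6 = 4.35 × 10^-9
Ka = x²/(0.127 − x) = 4.35 × 10^-9
Since Ka ≪ C₀, x ≈ √(Ka·C₀) = 2.35 × 10^-5 M.
pH = −log(2.35 × 10^-5) = 4.63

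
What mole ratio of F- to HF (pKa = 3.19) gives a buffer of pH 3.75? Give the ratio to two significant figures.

ratio = 3.6

pH = pKa + log(r) ⇒ log(r) = 3.75 − 3.19 = +0.56
r = [F-]/[HF] = 10^(+0.56) = 3.63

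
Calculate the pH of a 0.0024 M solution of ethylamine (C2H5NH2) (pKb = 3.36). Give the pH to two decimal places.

C2H5NH2 + H2O ⇌ C2H5NH3+ + OH-
Kb = 10^(−3.36) = 4.37 × 10^-4
From the ICE table, Kb = [OH-]²/(0.0024 − [OH-]) = 4.37 × 10^-4.
[OH-] is not negligible relative to C₀; solve [OH-]² + 0.000437·[OH-] − 1.05e-06 = 0.
[OH-] = [−0.000437 + √(0.000437² + 4.2e-06)]/2 = 8.29 × 10^-4 M
pOH = 3.08, so pH = 14.00 − pOH = 10.92

pH = 10.92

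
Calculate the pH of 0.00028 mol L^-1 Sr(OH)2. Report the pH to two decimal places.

Sr(OH)2 is a strong base (each formula unit releases 2 OH-); [OH-] = 0.00056 M.
pOH = -log(0.00056) = 3.25
pH = 14.00 - 3.25 = 10.75

pH = 10.75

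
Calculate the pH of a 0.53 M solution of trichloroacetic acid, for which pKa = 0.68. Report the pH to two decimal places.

Cl3CCOOH ⇌ Cl3CCOO- + H+
Ka = 10^(−0.68) = 2.09 × 10^-1
From the ICE table, Ka = x²/(0.53 − x) = 2.09 × 10^-1.
Here C₀/Ka ≈ 2.54, so the small-x approximation fails. Use the quadratic:
x = (−Ka + √(Ka² + 4·Ka·C₀))/2 = 2.44 × 10^-1 M
pH = −log[H+] = −log(2.44 × 10^-1) = 0.61

pH = 0.61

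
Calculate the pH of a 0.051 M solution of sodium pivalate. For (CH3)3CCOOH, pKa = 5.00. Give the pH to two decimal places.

pH = 8.85

(CH3)3CCOO- is the conjugate base of the weak acid (CH3)3CCOOH.
Ka = 10^(−5.00) = 1.00 × 10^-5
Kb = Kw/Ka = 1.0×10^-14 / 1.00 × 10^-5 = 1.00 × 10^-9
From the ICE table, Kb = [OH-]²/(0.051 − [OH-]) = 1.00 × 10^-9.
Assume [OH-] ≪ 0.051: [OH-] ≈ √(1.00 × 10^-9 × 0.051) = 7.14 × 10^-6 M
([OH-]/C₀ = 0.014% < 5%, so the approximation holds.)
pOH = −log(7.14 × 10^-6) = 5.15; pH = 14.00 − 5.15 = 8.85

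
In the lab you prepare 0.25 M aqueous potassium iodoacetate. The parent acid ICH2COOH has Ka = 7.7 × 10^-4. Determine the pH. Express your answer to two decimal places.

pH = 8.26

ICH2COO- is the conjugate base of the weak acid ICH2COOH.
Kb = Kw/Ka = 1.0×10^-14 / 7.7 × 10^-4 = 1.30 × 10^-11
Let x = [OH-] at equilibrium. Kb = x²/(0.25 − x).
Assume x ≪ 0.25: x ≈ √(1.30 × 10^-11 × 0.25) = 1.80 × 10^-6 M
Check: 0.00072% ionized — well under 5%, approximation valid.
pOH = −log(1.80 × 10^-6) = 5.74; pH = 14.00 − 5.74 = 8.26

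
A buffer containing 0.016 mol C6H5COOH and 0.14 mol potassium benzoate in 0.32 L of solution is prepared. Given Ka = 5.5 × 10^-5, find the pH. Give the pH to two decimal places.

pKa = −log(5.5 × 10^-5) = 4.260
pH = pKa + log([A⁻]/[HA]) = 4.260 + log(0.14/0.016)
pH = 4.260 + (+0.942) = 5.20

pH = 5.20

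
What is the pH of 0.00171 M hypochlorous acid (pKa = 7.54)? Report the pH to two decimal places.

pH = 5.15

HOCl ⇌ OCl- + H+
Ka = 10^(−7.54) = 2.88 × 10^-8
Ka = x²/(0.00171 − x) = 2.88 × 10^-8
Assume x ≪ 0.00171: x ≈ √(2.88 × 10^-8 × 0.00171) = 7.02 × 10^-6 M
pH = −log(7.02 × 10^-6) = 5.15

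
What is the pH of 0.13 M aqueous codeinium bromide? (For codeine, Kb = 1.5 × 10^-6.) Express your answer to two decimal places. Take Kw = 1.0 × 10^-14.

pH = 4.53

C18H22NO3+ is the conjugate acid of the weak base C18H21NO3.
Ka = Kw/Kb = 1.0×10^-14 / 1.5 × 10^-6 = 6.67 × 10^-9
Let x = [H+] at equilibrium. Ka = x²/(0.13 − x).
Assume x ≪ 0.13: x ≈ √(6.67 × 10^-9 × 0.13) = 2.94 × 10^-5 M
(x/C₀ = 0.023% < 5%, so the approximation holds.)
pH = −log(2.94 × 10^-5) = 4.53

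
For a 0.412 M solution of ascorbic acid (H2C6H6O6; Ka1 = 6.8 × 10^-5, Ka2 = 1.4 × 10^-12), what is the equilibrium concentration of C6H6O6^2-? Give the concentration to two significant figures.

1.4 × 10^-12 M

First ionization gives [H+] ≈ [HC6H6O6-] = 5.29 × 10^-3 M.
Second step: Ka2 = [H+][C6H6O6^2-]/[HC6H6O6-] ≈ [C6H6O6^2-] (since [H+] ≈ [HC6H6O6-]).
So [C6H6O6^2-] ≈ Ka2.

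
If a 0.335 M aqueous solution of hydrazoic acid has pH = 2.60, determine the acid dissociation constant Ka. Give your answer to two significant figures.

Ka = 1.9 × 10^-5

[H+] = 10^(-2.60) = 2.51 × 10^-3 M
At equilibrium [HA] = 0.335 − 2.51 × 10^-3 = 3.32 × 10^-1 M
Ka = [H+][A-]/[HA] = (2.51 × 10^-3)² / 3.32 × 10^-1 = 1.9 × 10^-5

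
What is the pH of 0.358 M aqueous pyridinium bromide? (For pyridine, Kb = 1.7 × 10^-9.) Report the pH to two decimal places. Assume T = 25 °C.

C5H5NH+ is the conjugate acid of the weak base C5H5N.
Ka = Kw/Kb = 1.0×10^-14 / 1.7 × 10^-9 = 5.88 × 10^-6
From the ICE table, Ka = [H+]²/(0.358 − [H+]) = 5.88 × 10^-6.
Since Ka ≪ C₀, [H+] ≈ √(Ka·C₀) = 1.45 × 10^-3 M.
([H+]/C₀ = 0.41% < 5%, so the approximation holds.)
pH = −log[H+] = −log(1.45 × 10^-3) = 2.84

pH = 2.84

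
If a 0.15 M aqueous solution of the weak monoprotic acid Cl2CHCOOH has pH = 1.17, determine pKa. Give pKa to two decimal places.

pKa = 1.26

[H+] = 10^(-1.17) = 6.76 × 10^-2 M
At equilibrium [HA] = 0.15 − 6.76 × 10^-2 = 8.24 × 10^-2 M
Ka = [H+][A-]/[HA] = (6.76 × 10^-2)² / 8.24 × 10^-2 = 5.55 × 10^-2
pKa = -log(5.55 × 10^-2) = 1.26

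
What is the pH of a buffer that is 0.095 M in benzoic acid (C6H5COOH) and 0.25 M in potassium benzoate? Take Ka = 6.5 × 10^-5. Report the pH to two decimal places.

pH = 4.61

pKa = −log(6.5 × 10^-5) = 4.187
pH = pKa + log([A⁻]/[HA]) = 4.187 + log(0.25/0.095)
pH = 4.187 + (+0.420) = 4.61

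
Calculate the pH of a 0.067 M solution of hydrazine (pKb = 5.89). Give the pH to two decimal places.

pH = 10.47

N2H4 + H2O ⇌ N2H5+ + OH-
Kb = 10^(−5.89) = 1.29 × 10^-6
From the ICE table, Kb = [OH-]²/(0.067 − [OH-]) = 1.29 × 10^-6.
Neglecting [OH-] in the denominator: [OH-] = √(1.29 × 10^-6 × 0.067) = 2.94 × 10^-4 M
Check: 0.44% ionized — well under 5%, approximation valid.
pOH = −log(2.94 × 10^-4) = 3.53; pH = 14.00 − 3.53 = 10.47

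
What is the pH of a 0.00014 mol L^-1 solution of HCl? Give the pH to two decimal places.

pH = 3.85

HCl is a strong acid and dissociates completely, so [H+] = 0.00014 M.
pH = -log(0.00014) = 3.85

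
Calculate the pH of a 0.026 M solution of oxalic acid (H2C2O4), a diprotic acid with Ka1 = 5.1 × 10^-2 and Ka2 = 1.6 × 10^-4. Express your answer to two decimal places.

Since Ka1 ≫ Ka2, the first ionization dominates [H+].
Ka1 = x²/(0.026 − x) = 5.1 × 10^-2
Solving the quadratic: x = (−Ka1 + √(Ka1² + 4·Ka1·C₀))/2 = 1.90 × 10^-2 M
pH = −log(1.90 × 10^-2) = 1.72

pH = 1.72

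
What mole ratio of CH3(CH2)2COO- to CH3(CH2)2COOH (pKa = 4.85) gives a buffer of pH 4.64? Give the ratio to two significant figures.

ratio = 0.62

pH = pKa + log(r) ⇒ log(r) = 4.64 − 4.85 = -0.21
r = [CH3(CH2)2COO-]/[CH3(CH2)2COOH] = 10^(-0.21) = 0.617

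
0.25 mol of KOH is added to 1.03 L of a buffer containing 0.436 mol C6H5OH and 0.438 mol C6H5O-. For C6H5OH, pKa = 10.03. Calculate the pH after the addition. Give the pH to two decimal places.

pH = 10.60

OH- converts C6H5OH to C6H5O-: C6H5OH → 0.186 mol, C6H5O- → 0.688 mol.
pH = pKa + log(n_C6H5O-/n_C6H5OH) = 10.03 + log(0.688/0.186) = 10.03 + (+0.568)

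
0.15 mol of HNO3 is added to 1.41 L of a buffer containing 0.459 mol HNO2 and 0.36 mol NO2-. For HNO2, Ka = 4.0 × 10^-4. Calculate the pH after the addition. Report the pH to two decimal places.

After neutralization: n(HNO2) = 0.609 mol, n(NO2-) = 0.21 mol.
pKa = −log(4.0 × 10^-4) = 3.398
pH = pKa + log([A⁻]/[HA]) = 3.398 + log(0.21/0.609) = 3.398 -0.462

pH = 2.94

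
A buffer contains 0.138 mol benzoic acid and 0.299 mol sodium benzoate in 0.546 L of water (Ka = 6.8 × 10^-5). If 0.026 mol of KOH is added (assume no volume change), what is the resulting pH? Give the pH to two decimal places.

After neutralization: n(C6H5COOH) = 0.112 mol, n(C6H5COO-) = 0.325 mol.
pKa = −log(6.8 × 10^-5) = 4.167
pH = pKa + log(n_C6H5COO-/n_C6H5COOH) = 4.167 + log(0.325/0.112) = 4.167 + (+0.463)

pH = 4.63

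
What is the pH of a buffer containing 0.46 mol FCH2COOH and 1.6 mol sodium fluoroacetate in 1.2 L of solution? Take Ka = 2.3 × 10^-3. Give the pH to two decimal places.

pKa = −log(2.3 × 10^-3) = 2.638
Henderson–Hasselbalch: pH = pKa + log([FCH2COO-]/[FCH2COOH]) = 2.638 + log(1.6/0.46)
pH = 2.638 + (+0.541) = 3.18

pH = 3.18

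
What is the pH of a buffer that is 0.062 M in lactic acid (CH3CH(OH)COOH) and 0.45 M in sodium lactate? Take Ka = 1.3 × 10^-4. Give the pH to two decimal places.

pKa = −log(1.3 × 10^-4) = 3.886
pH = pKa + log([A⁻]/[HA]) = 3.886 + log(0.45/0.062)
pH = 3.886 + (+0.861) = 4.75

pH = 4.75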